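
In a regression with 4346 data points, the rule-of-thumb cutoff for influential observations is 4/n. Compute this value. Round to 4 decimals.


The threshold is 4/n.
4/4346 = 0.0009.

0.0009


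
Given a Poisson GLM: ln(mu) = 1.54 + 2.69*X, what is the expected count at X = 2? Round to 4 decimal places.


Linear predictor: eta = 1.54 + (2.69)(2) = 6.9200.
Expected count: mu = exp(6.9200) = 1012.3200.

1012.3200


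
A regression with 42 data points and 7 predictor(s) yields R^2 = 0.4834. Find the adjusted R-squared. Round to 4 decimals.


Using the formula:
(1 - 0.4834) = 0.5166.
Multiply by 41/34: 0.5166 * 41 = 21.1806, then 21.1806 / 34 = 0.6230.
Adj R^2 = 1 - 0.6230 = 0.3770.

0.3770


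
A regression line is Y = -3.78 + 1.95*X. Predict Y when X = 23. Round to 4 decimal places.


Substitute X = 23 into the equation:
Y = -3.78 + 1.95 * 23 = -3.78 + 44.8500 = 41.0700.

41.0700


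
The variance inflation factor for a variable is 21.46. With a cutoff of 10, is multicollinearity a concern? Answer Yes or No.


The threshold is 10.
VIF = 21.46 is >= 10.
Multicollinearity indication: Yes.

Yes


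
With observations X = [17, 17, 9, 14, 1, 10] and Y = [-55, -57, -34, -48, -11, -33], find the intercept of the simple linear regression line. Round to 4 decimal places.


The slope is b1 = -2.8363.
Sample means are xbar = 11.3333 and ybar = -39.6667.
Intercept: b0 = -39.6667 - (-2.8363)(11.3333) = -7.5216.

-7.5216


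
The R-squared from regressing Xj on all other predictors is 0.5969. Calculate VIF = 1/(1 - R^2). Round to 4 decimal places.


VIF = 1 / (1 - 0.5969).
= 1 / 0.4031 = 2.4808.

2.4808


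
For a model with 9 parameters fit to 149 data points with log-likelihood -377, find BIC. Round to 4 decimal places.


k * ln(n) = 9 * ln(149) = 9 * 5.003946 = 45.035514.
-2 * loglik = -2 * (-377) = 754.
BIC = 45.035514 + 754 = 799.035514, which rounds to 799.0355.

799.0355


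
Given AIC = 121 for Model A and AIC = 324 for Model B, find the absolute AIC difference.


Compute |121 - 324| = 203.
Model A has the smaller AIC.

203


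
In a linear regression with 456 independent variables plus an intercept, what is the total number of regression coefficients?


Including the intercept, the model has 456 predictor coefficients + 1 intercept.
Total = 457.

457


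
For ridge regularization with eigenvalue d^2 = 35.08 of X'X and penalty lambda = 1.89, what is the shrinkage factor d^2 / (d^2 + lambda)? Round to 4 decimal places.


d^2 + lambda = 35.08 + 1.89 = 36.9700.
Shrinkage factor = 35.08/36.9700 = 0.9489.

0.9489


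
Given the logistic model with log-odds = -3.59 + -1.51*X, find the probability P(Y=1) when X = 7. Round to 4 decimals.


z = -3.59 + -1.51 * 7 = -14.1600.
Sigmoid: P = 1 / (1 + exp(14.1600)) = 0.0000.

0.0000


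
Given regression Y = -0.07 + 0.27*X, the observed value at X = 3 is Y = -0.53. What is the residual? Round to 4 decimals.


Compute yhat = -0.07 + (0.27)(3) = 0.7400.
Residual = actual - predicted = -0.53 - 0.7400 = -1.2700.

-1.2700


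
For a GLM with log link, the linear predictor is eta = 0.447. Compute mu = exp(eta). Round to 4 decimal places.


mu = exp(eta) = exp(0.447).
= 1.5636.

1.5636


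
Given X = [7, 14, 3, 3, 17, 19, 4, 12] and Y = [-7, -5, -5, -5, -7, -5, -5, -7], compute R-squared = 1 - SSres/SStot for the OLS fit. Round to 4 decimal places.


The fitted line is Y = -5.3201 + -0.0435*X.
SSres = 6.9449, SStot = 7.5000.
R^2 = 1 - SSres/SStot = 0.0740.

0.0740


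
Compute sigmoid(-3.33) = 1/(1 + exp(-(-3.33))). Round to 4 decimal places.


First, exp(3.3300) = 27.9383.
Then sigma(z) = 1/(1 + 27.9383) = 0.0346.

0.0346


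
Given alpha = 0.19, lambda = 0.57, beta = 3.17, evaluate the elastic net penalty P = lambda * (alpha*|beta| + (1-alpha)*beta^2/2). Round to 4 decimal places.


alpha * |beta| = 0.19 * 3.17 = 0.6023.
(1-alpha) * beta^2/2 = 0.81 * 10.0489/2 = 4.0698.
Total = 0.57 * (0.6023 + 4.0698) = 2.6631.

2.6631


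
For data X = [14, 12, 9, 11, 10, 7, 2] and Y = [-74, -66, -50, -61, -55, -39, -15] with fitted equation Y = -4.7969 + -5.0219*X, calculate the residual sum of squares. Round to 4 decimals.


Compute predicted values, then residuals = yi - yhat_i.
Residuals: [1.1035, -0.9403, -0.0060, -0.9622, 0.0159, 0.9502, -0.1593].
SSres = sum(residual^2) = 3.9563.

3.9563


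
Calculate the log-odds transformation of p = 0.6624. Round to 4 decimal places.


1 - p = 0.3376.
p/(1-p) = 1.9621.
logit = ln(1.9621) = 0.6740.

0.6740


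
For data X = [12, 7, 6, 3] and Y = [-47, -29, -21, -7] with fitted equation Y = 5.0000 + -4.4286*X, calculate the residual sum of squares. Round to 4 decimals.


Predicted values from Y = 5.0000 + -4.4286*X.
Residuals: [1.1432, -2.9998, 0.5716, 1.2858].
SSres = 12.2857.

12.2857


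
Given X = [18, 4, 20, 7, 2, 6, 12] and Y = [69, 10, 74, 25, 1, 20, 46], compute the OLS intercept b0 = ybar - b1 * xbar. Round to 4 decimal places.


The slope is b1 = 4.0839.
Sample means are xbar = 9.8571 and ybar = 35.0000.
Intercept: b0 = 35.0000 - (4.0839)(9.8571) = -5.2556.

-5.2556


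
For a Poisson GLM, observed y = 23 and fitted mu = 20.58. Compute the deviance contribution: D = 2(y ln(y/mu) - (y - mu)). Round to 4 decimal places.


First: ln(23/20.58) = 0.111174.
Then: 23 * 0.111174 = 2.557002.
y - mu = 23 - 20.58 = 2.42.
D = 2(2.557002 - 2.42) = 0.274004, which rounds to 0.2740.

0.2740


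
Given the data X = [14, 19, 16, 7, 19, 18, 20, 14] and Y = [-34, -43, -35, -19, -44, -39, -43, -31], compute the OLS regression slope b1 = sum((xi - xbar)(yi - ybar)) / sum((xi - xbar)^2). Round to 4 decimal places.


The sample means are xbar = 15.8750 and ybar = -36.0000.
Compute S_xx = 126.8750 and S_xy = -246.0000.
Slope b1 = S_xy / S_xx = -246.0000 / 126.8750 = -1.9389.

-1.9389


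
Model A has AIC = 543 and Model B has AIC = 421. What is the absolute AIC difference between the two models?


|AIC_A - AIC_B| = |543 - 421| = 122.
Model B is preferred (lower AIC).

122


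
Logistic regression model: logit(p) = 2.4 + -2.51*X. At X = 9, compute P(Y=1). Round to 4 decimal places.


Compute z = 2.4 + (-2.51)(9) = -20.1900.
exp(-z) = 586685817.3466.
P = 1/(1 + 586685817.3466) = 0.0000.

0.0000


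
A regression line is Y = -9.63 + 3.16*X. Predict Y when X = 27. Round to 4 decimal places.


Plug X = 27 into Y = -9.63 + 3.16*X:
Y = -9.63 + 85.3200 = 75.6900.

75.6900


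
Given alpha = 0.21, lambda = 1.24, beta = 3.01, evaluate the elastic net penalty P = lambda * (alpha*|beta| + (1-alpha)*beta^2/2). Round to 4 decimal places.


alpha * |beta| = 0.21 * 3.01 = 0.6321.
(1-alpha) * beta^2/2 = 0.79 * 9.0601/2 = 3.5787.
Total = 1.24 * (0.6321 + 3.5787) = 5.2214.

5.2214


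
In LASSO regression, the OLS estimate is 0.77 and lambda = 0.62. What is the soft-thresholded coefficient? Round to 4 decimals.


|beta_OLS| = 0.77.
lambda = 0.62.
Since |beta| > lambda, coefficient = sign(beta)*(|beta| - lambda) = 0.1500.
Result = 0.1500.

0.1500


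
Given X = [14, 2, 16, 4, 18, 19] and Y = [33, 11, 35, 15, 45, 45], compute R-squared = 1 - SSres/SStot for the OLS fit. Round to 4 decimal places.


After computing the OLS fit (b0=6.6652, b1=1.9727):
SSres = 21.1333, SStot = 1067.3333.
R^2 = 1 - 21.1333/1067.3333 = 0.9802.

0.9802


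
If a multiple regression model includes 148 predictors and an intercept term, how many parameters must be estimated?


Including the intercept, the model has 148 predictor coefficients + 1 intercept.
Total = 149.

149


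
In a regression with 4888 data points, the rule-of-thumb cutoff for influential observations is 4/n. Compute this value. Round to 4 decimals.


Using the rule of thumb:
Threshold = 4 / 4888 = 0.0008.

0.0008


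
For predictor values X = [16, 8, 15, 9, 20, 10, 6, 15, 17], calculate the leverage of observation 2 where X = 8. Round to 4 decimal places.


n = 9, xbar = 12.8889.
SXX = sum((xi - xbar)^2) = 180.8889.
h = 1/9 + (8 - 12.8889)^2 / 180.8889 = 0.2432.

0.2432


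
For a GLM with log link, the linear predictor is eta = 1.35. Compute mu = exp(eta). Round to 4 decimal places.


Apply the inverse link:
mu = e^1.35 = 3.8574.

3.8574


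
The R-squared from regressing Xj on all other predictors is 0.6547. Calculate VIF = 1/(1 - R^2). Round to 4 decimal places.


VIF = 1 / (1 - 0.6547).
= 1 / 0.3453 = 2.8960.

2.8960


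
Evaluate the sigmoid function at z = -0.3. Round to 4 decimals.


exp(0.3000) = 1.3499.
1 + exp(-z) = 2.3499.
sigmoid = 1/2.3499 = 0.4256.

0.4256


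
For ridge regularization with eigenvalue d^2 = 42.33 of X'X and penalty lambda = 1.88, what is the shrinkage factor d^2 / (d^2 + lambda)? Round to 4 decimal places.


Compute the denominator: 42.33 + 1.88 = 44.2100.
Shrinkage factor = 42.33 / 44.2100 = 0.9575.

0.9575


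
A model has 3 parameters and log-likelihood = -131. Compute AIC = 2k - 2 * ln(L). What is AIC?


AIC = 2*3 - 2*(-131).
= 6 + 262 = 268.

268


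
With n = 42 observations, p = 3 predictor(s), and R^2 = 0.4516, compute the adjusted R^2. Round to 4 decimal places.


Adjusted R^2 = 1 - (1 - R^2) * (n-1)/(n-p-1).
(1 - R^2) = 0.5484.
(n-1)/(n-p-1) = 41/38.
(1 - R^2) * (n-1) = 0.5484 * 41 = 22.4844.
Divide by (n-p-1): 22.4844 / 38 = 0.5917.
Adj R^2 = 1 - 0.5917 = 0.4083.

0.4083


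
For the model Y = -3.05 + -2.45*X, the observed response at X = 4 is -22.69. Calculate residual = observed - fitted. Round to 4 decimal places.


Predicted = -3.05 + -2.45 * 4 = -12.8500.
Residual = -22.69 - -12.8500 = -9.8400.

-9.8400


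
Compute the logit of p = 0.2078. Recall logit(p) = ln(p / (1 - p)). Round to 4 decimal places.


The odds are p/(1-p) = 0.2078 / 0.7922 = 0.2623.
logit(p) = ln(0.2623) = -1.3382.

-1.3382


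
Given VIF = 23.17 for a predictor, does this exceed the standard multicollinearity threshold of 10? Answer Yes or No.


Compare VIF = 23.17 to the threshold of 10.
23.17 >= 10, so the answer is Yes.

Yes


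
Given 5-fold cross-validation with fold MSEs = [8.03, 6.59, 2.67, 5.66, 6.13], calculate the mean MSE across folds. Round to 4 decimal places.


Add all fold MSEs: 29.0800.
Divide by k = 5: 29.0800/5 = 5.8160.

5.8160


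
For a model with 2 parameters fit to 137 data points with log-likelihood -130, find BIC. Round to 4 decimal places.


ln(137) = 4.919981.
k * ln(n) = 2 * 4.919981 = 9.839962.
-2L = 260.
BIC = 9.839962 + 260 = 269.839962, which rounds to 269.8400.

269.8400


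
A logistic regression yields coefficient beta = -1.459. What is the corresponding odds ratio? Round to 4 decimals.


The odds ratio is computed as:
OR = e^(-1.459) = 0.2325.

0.2325


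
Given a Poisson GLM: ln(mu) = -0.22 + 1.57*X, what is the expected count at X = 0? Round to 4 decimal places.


eta = -0.22 + 1.57 * 0 = -0.2200.
mu = exp(-0.2200) = 0.8025.

0.8025


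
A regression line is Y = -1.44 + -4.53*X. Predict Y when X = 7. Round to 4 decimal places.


Predicted value:
Y = -1.44 + (-4.53)(7) = -1.44 + -31.7100 = -33.1500.

-33.1500


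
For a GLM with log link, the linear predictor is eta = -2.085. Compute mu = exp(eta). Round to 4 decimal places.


Apply the inverse link:
mu = e^-2.085 = 0.1243.

0.1243


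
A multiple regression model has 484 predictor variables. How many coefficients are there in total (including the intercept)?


Total coefficients = number of predictors + 1 (for the intercept).
= 484 + 1 = 485.

485


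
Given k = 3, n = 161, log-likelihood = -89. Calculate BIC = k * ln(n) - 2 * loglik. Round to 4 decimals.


k * ln(n) = 3 * ln(161) = 3 * 5.081404 = 15.244212.
-2 * loglik = -2 * (-89) = 178.
BIC = 15.244212 + 178 = 193.244212, which rounds to 193.2442.

193.2442


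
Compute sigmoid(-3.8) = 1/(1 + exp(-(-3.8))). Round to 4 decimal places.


Compute exp(3.8000) = 44.7012.
Sigmoid = 1 / (1 + 44.7012) = 1 / 45.7012 = 0.0219.

0.0219


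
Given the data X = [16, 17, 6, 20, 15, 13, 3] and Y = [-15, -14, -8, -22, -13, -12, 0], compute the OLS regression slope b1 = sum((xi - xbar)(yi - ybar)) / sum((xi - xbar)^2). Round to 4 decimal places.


First compute the means: xbar = 12.8571, ybar = -12.0000.
Then S_xx = sum((xi - xbar)^2) = 226.8571.
S_xy = sum((xi - xbar)(yi - ybar)) = -237.0000.
b1 = S_xy / S_xx = -237.0000 / 226.8571 = -1.0447.

-1.0447


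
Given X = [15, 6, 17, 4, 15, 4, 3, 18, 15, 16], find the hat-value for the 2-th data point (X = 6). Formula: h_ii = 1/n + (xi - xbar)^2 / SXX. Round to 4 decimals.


Compute xbar = 11.3000 with n = 10 observations.
SXX = 344.1000.
Leverage = 1/10 + (6 - 11.3000)^2/344.1000 = 0.1816.

0.1816


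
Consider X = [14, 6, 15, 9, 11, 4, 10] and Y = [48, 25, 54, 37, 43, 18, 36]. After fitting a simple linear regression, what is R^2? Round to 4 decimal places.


Fit the OLS line: b0 = 6.3931, b1 = 3.1340.
SSres = 19.7244.
SStot = 951.4286.
R^2 = 1 - 19.7244/951.4286 = 0.9793.

0.9793


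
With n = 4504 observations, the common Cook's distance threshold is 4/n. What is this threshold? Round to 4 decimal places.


Cook's distance cutoff = 4/n = 4/4504.
= 0.0009.

0.0009


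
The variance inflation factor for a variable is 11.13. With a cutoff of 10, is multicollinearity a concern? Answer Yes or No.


Compare VIF = 11.13 to the threshold of 10.
11.13 >= 10, so the answer is Yes.

Yes


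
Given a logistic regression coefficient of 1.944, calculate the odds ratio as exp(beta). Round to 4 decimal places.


The odds ratio is computed as:
OR = e^(1.944) = 6.9866.

6.9866


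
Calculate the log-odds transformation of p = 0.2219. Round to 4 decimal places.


Compute the odds: 0.2219/0.7781 = 0.2852.
Take the natural log: ln(0.2852) = -1.2546.

-1.2546


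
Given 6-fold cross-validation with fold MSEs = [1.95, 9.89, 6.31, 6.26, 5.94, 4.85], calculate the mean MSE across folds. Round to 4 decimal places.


Add all fold MSEs: 35.2000.
Divide by k = 6: 35.2000/6 = 5.8667.

5.8667


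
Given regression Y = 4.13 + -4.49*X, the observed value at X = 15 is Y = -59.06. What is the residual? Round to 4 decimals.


Predicted = 4.13 + -4.49 * 15 = -63.2200.
Residual = -59.06 - -63.2200 = 4.1600.

4.1600


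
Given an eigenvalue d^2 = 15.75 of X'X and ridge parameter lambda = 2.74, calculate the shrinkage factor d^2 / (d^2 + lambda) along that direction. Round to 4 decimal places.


Denominator = d^2 + lambda = 15.75 + 2.74 = 18.4900.
Shrinkage = 15.75 / 18.4900 = 0.8518.

0.8518


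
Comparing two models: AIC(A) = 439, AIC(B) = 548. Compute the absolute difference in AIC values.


|AIC_A - AIC_B| = |439 - 548| = 109.
Model A is preferred (lower AIC).

109


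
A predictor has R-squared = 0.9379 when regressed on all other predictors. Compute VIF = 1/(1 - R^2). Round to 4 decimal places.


Using VIF = 1/(1 - R^2_j):
1 - 0.9379 = 0.0621.
VIF = 16.1031.

16.1031


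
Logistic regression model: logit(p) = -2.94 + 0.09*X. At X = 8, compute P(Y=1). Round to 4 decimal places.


Compute z = -2.94 + (0.09)(8) = -2.2200.
exp(-z) = 9.2073.
P = 1/(1 + 9.2073) = 0.0980.

0.0980


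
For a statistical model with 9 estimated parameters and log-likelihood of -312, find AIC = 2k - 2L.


Compute:
2k = 2*9 = 18.
-2*loglik = -2*(-312) = 624.
AIC = 18 + 624 = 642.

642


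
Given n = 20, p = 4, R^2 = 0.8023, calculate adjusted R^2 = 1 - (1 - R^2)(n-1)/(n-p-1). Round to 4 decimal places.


Plug in: Adj R^2 = 1 - (1 - 0.8023) * 19/15.
= 1 - 0.1977 * 19/15
= 1 - 3.7563 / 15
= 1 - 0.2504 = 0.7496.

0.7496


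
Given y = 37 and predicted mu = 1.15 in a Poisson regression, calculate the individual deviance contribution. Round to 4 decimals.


First: ln(37/1.15) = 3.471156.
Then: 37 * 3.471156 = 128.432772.
y - mu = 37 - 1.15 = 35.85.
D = 2(128.432772 - 35.85) = 185.165544, which rounds to 185.1655.

185.1655


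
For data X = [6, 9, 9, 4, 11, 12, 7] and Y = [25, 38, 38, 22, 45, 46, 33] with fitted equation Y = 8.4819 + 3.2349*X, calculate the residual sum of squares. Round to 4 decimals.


Predicted values from Y = 8.4819 + 3.2349*X.
Residuals: [-2.8913, 0.4040, 0.4040, 0.5785, 0.9342, -1.3007, 1.8738].
SSres = 15.0964.

15.0964


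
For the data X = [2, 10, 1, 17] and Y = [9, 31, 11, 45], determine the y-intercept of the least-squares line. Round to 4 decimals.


Compute b1 = 2.2722 from the OLS formula.
With xbar = 7.5000 and ybar = 24.0000, the intercept is:
b0 = 24.0000 - 2.2722 * 7.5000 = 6.9586.

6.9586


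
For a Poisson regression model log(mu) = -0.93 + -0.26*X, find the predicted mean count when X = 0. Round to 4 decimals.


Linear predictor: eta = -0.93 + (-0.26)(0) = -0.9300.
Expected count: mu = exp(-0.9300) = 0.3946.

0.3946


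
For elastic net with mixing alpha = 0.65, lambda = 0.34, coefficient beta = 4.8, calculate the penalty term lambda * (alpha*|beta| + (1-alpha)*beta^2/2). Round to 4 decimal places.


alpha * |beta| = 0.65 * 4.8 = 3.1200.
(1-alpha) * beta^2/2 = 0.35 * 23.0400/2 = 4.0320.
Total = 0.34 * (3.1200 + 4.0320) = 2.4317.

2.4317


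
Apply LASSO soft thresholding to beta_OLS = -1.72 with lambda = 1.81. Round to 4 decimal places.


Absolute value: |-1.72| = 1.72.
Compare to lambda = 1.81.
Since |beta| <= lambda, the coefficient is set to 0.

0.0000


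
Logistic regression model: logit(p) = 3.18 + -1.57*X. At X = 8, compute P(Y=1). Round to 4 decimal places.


Compute z = 3.18 + (-1.57)(8) = -9.3800.
exp(-z) = 11849.0148.
P = 1/(1 + 11849.0148) = 0.0001.

0.0001


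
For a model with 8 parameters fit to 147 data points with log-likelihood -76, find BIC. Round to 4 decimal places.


k * ln(n) = 8 * ln(147) = 8 * 4.990433 = 39.923464.
-2 * loglik = -2 * (-76) = 152.
BIC = 39.923464 + 152 = 191.923464, which rounds to 191.9235.

191.9235


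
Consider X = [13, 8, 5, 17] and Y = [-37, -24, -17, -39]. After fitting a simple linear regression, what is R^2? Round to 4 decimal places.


Fit the OLS line: b0 = -8.5428, b1 = -1.9263.
SSres = 18.2891.
SStot = 332.7500.
R^2 = 1 - 18.2891/332.7500 = 0.9450.

0.9450


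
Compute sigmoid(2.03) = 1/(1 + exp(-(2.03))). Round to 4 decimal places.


exp(-2.0300) = 0.1313.
1 + exp(-z) = 1.1313.
sigmoid = 1/1.1313 = 0.8839.

0.8839


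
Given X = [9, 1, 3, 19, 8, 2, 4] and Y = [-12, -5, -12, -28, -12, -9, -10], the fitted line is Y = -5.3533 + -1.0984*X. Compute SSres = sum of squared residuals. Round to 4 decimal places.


Compute predicted values, then residuals = yi - yhat_i.
Residuals: [3.2389, 1.4517, -3.3515, -1.7771, 2.1405, -1.4499, -0.2531].
SSres = sum(residual^2) = 33.7366.

33.7366


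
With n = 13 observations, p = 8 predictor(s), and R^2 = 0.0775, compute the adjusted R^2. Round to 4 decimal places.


Using the formula:
(1 - 0.0775) = 0.9225.
Multiply by 12/4: 0.9225 * 12 = 11.0700, then 11.0700 / 4 = 2.7675.
Adj R^2 = 1 - 2.7675 = -1.7675.

-1.7675


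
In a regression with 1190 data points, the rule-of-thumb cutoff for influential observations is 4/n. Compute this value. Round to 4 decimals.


Using the rule of thumb:
Threshold = 4 / 1190 = 0.0034.

0.0034


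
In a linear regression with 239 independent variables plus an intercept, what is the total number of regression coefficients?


Total coefficients = number of predictors + 1 (for the intercept).
= 239 + 1 = 240.

240


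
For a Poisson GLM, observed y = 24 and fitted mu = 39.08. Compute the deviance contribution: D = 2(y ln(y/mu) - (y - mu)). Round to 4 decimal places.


y/mu = 24/39.08 = 0.614125 (approx.), and ln(24/39.08) = -0.487557.
y * ln(y/mu) = 24 * -0.487557 = -11.701368.
y - mu = -15.08.
D = 2 * (-11.701368 - -15.08) = 6.757264, which rounds to 6.7573.

6.7573


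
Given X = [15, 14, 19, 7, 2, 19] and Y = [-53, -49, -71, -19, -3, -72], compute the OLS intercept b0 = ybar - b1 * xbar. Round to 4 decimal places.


First find the slope: b1 = -4.0929.
Means: xbar = 12.6667, ybar = -44.5000.
b0 = ybar - b1 * xbar = -44.5000 - -4.0929 * 12.6667 = 7.3429.

7.3429


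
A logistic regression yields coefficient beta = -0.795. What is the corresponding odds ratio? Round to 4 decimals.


Odds ratio = exp(beta) = exp(-0.795).
= 0.4516.

0.4516


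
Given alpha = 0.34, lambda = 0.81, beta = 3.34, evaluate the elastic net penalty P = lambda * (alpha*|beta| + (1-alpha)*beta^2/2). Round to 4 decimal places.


L1 component = 0.34 * |3.34| = 1.1356.
L2 component = 0.66 * 3.34^2 / 2 = 3.6813.
Penalty = 0.81 * (1.1356 + 3.6813) = 0.81 * 4.8169 = 3.9017.

3.9017


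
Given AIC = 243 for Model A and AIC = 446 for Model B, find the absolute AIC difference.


Absolute difference = |243 - 446| = 203.
The model with lower AIC (A) is preferred.

203


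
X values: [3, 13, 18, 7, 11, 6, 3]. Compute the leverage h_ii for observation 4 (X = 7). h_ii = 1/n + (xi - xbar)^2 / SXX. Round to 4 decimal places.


Compute xbar = 8.7143 with n = 7 observations.
SXX = 185.4286.
Leverage = 1/7 + (7 - 8.7143)^2/185.4286 = 0.1587.

0.1587


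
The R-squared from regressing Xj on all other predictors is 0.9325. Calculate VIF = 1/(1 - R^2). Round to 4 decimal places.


Denominator: 1 - 0.9325 = 0.0675.
VIF = 1 / 0.0675 = 14.8148.

14.8148


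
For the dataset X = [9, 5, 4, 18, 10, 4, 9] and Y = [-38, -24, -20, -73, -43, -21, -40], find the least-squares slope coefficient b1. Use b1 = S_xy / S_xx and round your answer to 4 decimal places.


Calculate xbar = 8.4286, ybar = -37.0000.
S_xx = 145.7143, S_xy = -547.0000.
Using b1 = S_xy / S_xx = -547.0000 / 145.7143, we get b1 = -3.7539.

-3.7539


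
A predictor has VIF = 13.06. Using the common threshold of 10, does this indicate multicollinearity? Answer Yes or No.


Check: VIF = 13.06 vs threshold = 10.
Since 13.06 >= 10, the answer is Yes.

Yes


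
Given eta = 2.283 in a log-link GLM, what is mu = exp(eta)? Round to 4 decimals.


Apply the inverse link:
mu = e^2.283 = 9.8061.

9.8061


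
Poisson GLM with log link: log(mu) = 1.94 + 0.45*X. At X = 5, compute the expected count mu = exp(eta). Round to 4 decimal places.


Compute eta = 1.94 + 0.45 * 5 = 4.1900.
Apply inverse link: mu = e^4.1900 = 66.0228.

66.0228


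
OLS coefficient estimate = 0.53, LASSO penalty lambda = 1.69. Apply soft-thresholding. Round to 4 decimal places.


Absolute value: |0.53| = 0.53.
Compare to lambda = 1.69.
Since |beta| <= lambda, the coefficient is set to 0.

0.0000


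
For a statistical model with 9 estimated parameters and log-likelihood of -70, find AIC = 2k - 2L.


AIC = 2*9 - 2*(-70).
= 18 + 140 = 158.

158


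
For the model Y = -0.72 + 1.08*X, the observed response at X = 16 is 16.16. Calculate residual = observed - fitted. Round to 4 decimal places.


Fitted value at X = 16 is yhat = -0.72 + 1.08*16 = 16.5600.
Residual = 16.16 - 16.5600 = -0.4000.

-0.4000


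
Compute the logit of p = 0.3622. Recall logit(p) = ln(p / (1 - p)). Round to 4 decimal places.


1 - p = 0.6378.
p/(1-p) = 0.5679.
logit = ln(0.5679) = -0.5658.

-0.5658


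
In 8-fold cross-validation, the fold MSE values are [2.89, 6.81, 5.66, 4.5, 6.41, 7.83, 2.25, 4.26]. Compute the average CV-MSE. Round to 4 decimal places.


Sum of fold MSEs = 40.6100.
Average = 40.6100 / 8 = 5.0763.

5.0763


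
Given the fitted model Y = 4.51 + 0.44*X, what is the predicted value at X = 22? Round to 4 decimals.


Plug X = 22 into Y = 4.51 + 0.44*X:
Y = 4.51 + 9.6800 = 14.1900.

14.1900


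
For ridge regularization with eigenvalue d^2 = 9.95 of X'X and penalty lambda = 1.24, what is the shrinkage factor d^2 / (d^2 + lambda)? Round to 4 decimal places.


Compute the denominator: 9.95 + 1.24 = 11.1900.
Shrinkage factor = 9.95 / 11.1900 = 0.8892.

0.8892


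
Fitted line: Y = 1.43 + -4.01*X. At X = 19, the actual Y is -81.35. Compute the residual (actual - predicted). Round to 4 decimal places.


Compute yhat = 1.43 + (-4.01)(19) = -74.7600.
Residual = actual - predicted = -81.35 - -74.7600 = -6.5900.

-6.5900


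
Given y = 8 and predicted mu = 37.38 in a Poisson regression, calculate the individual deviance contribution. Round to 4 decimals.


y/mu = 8/37.38 = 0.214018 (approx.), and ln(8/37.38) = -1.541694.
y * ln(y/mu) = 8 * -1.541694 = -12.333552.
y - mu = -29.38.
D = 2 * (-12.333552 - -29.38) = 34.092896, which rounds to 34.0929.

34.0929


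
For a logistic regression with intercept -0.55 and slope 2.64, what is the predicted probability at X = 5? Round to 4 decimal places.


Compute z = -0.55 + (2.64)(5) = 12.6500.
exp(-z) = 0.0000.
P = 1/(1 + 0.0000) = 1.0000.

1.0000


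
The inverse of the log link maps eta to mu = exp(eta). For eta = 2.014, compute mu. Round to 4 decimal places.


Apply the inverse link:
mu = e^2.014 = 7.4932.

7.4932


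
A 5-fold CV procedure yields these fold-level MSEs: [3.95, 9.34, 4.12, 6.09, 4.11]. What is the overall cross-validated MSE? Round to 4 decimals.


Add all fold MSEs: 27.6100.
Divide by k = 5: 27.6100/5 = 5.5220.

5.5220


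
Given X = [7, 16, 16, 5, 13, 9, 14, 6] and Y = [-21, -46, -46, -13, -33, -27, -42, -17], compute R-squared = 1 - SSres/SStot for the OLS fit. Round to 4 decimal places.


The fitted line is Y = 0.2578 + -2.8728*X.
SSres = 25.5540, SStot = 1209.8750.
R^2 = 1 - SSres/SStot = 0.9789.

0.9789


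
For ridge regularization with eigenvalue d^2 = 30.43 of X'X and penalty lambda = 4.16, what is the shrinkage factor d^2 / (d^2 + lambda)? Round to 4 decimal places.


d^2 + lambda = 30.43 + 4.16 = 34.5900.
Shrinkage factor = 30.43/34.5900 = 0.8797.

0.8797


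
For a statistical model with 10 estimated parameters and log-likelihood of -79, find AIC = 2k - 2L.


AIC = 2k - 2*loglik = 2(10) - 2(-79).
= 20 + 158 = 178.

178


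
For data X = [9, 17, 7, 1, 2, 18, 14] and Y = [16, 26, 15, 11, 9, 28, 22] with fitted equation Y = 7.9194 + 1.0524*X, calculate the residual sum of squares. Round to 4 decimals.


For each point, residual = actual - predicted.
Residuals: [-1.3910, 0.1898, -0.2862, 2.0282, -1.0242, 1.1374, -0.6530].
Sum of squared residuals = 8.9355.

8.9355


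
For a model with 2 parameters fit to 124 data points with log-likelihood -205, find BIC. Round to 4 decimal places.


Compute k*ln(n) = 2*ln(124) = 2*4.820282 = 9.640564.
Then -2*loglik = 410.
BIC = 9.640564 + 410 = 419.640564, which rounds to 419.6406.

419.6406


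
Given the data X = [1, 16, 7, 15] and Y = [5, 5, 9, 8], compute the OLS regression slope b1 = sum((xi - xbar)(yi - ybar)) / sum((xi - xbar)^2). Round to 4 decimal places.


Calculate xbar = 9.7500, ybar = 6.7500.
S_xx = 150.7500, S_xy = 4.7500.
Using b1 = S_xy / S_xx = 4.7500 / 150.7500, we get b1 = 0.0315.

0.0315


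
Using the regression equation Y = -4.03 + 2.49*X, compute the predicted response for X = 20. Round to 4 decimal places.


Predicted value:
Y = -4.03 + (2.49)(20) = -4.03 + 49.8000 = 45.7700.

45.7700


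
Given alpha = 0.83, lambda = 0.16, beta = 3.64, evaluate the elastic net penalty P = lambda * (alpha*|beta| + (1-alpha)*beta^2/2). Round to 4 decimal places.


L1 component = 0.83 * |3.64| = 3.0212.
L2 component = 0.17 * 3.64^2 / 2 = 1.1262.
Penalty = 0.16 * (3.0212 + 1.1262) = 0.16 * 4.1474 = 0.6636.

0.6636


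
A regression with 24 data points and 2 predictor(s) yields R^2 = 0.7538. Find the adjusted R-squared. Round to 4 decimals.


Plug in: Adj R^2 = 1 - (1 - 0.7538) * 23/21.
= 1 - 0.2462 * 23/21
= 1 - 5.6626 / 21
= 1 - 0.2696 = 0.7304.

0.7304


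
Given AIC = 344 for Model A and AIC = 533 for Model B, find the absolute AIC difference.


|AIC_A - AIC_B| = |344 - 533| = 189.
Model A is preferred (lower AIC).

189


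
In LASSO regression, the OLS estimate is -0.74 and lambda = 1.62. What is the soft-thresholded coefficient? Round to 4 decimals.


Check: |-0.74| = 0.74 vs lambda = 1.62.
Since |beta| <= lambda, the coefficient is set to 0.
Soft-thresholded coefficient = 0.0000.

0.0000


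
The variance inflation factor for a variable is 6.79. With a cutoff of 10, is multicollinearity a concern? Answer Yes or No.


Check: VIF = 6.79 vs threshold = 10.
Since 6.79 < 10, the answer is No.

No


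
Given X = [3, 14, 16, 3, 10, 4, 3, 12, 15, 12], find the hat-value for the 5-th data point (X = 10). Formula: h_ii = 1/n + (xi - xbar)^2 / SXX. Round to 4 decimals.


Compute xbar = 9.2000 with n = 10 observations.
SXX = 261.6000.
Leverage = 1/10 + (10 - 9.2000)^2/261.6000 = 0.1024.

0.1024


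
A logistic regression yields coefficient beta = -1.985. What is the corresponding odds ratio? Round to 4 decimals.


exp(-1.985) = 0.1374.
So the odds ratio is 0.1374.

0.1374


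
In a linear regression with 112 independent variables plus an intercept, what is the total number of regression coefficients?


Each predictor gets one coefficient, plus one intercept.
Total parameters = 112 + 1 = 113.

113


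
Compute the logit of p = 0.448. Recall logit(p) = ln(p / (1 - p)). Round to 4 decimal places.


1 - p = 0.552.
p/(1-p) = 0.8116.
logit = ln(0.8116) = -0.2088.

-0.2088


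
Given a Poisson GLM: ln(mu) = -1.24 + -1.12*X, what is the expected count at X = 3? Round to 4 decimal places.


Compute eta = -1.24 + -1.12 * 3 = -4.6000.
Apply inverse link: mu = e^-4.6000 = 0.0101.

0.0101


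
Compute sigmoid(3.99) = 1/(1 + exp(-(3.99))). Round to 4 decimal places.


exp(-3.9900) = 0.0185.
1 + exp(-z) = 1.0185.
sigmoid = 1/1.0185 = 0.9818.

0.9818


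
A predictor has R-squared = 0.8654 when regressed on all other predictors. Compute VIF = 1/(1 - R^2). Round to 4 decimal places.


VIF = 1 / (1 - 0.8654).
= 1 / 0.1346 = 7.4294.

7.4294


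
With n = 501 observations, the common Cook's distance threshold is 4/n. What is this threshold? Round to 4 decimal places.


Cook's distance cutoff = 4/n = 4/501.
= 0.0080.

0.0080


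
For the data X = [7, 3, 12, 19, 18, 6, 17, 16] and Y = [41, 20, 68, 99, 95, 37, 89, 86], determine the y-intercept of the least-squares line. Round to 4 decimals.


First find the slope: b1 = 4.9019.
Means: xbar = 12.2500, ybar = 66.8750.
b0 = ybar - b1 * xbar = 66.8750 - 4.9019 * 12.2500 = 6.8271.

6.8271


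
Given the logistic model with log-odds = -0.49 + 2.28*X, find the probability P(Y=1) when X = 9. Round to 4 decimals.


Linear predictor: z = -0.49 + 2.28 * 9 = 20.0300.
P = 1/(1 + exp(-20.0300)) = 1/(1 + 0.0000) = 1.0000.

1.0000


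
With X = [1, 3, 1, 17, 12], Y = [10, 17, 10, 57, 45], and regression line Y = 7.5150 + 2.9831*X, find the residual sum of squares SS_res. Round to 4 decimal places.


Predicted values from Y = 7.5150 + 2.9831*X.
Residuals: [-0.4981, 0.5357, -0.4981, -1.2277, 1.6878].
SSres = 5.1391.

5.1391


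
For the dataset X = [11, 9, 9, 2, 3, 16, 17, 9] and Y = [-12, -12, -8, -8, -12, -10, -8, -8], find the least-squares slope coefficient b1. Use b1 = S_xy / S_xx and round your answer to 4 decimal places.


The sample means are xbar = 9.5000 and ybar = -9.7500.
Compute S_xx = 200.0000 and S_xy = 9.0000.
Slope b1 = S_xy / S_xx = 9.0000 / 200.0000 = 0.0450.

0.0450


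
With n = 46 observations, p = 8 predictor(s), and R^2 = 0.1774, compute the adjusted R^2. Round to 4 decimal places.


Plug in: Adj R^2 = 1 - (1 - 0.1774) * 45/37.
= 1 - 0.8226 * 45/37
= 1 - 37.0170 / 37
= 1 - 1.0005 = -0.0005.

-0.0005


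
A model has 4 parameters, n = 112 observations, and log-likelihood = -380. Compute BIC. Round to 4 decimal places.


Compute k*ln(n) = 4*ln(112) = 4*4.718499 = 18.873996.
Then -2*loglik = 760.
BIC = 18.873996 + 760 = 778.873996, which rounds to 778.8740.

778.8740


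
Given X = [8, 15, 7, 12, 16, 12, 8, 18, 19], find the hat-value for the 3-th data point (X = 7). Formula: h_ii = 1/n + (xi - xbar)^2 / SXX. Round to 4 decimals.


Mean of X: xbar = 12.7778.
SXX = 161.5556.
For X = 7: h = 1/9 + (7 - 12.7778)^2/161.5556 = 0.3177.

0.3177


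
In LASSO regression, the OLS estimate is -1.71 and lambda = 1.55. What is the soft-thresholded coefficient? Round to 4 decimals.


Check: |-1.71| = 1.71 vs lambda = 1.55.
Since |beta| > lambda, coefficient = sign(beta)*(|beta| - lambda) = -0.1600.
Soft-thresholded coefficient = -0.1600.

-0.1600


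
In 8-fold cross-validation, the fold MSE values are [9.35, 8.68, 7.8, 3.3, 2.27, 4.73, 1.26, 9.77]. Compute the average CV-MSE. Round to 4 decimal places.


Add all fold MSEs: 47.1600.
Divide by k = 8: 47.1600/8 = 5.8950.

5.8950


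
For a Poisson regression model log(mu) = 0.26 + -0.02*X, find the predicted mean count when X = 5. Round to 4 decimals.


eta = 0.26 + -0.02 * 5 = 0.1600.
mu = exp(0.1600) = 1.1735.

1.1735


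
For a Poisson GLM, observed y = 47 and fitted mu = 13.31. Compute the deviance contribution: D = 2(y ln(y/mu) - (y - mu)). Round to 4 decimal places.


First: ln(47/13.31) = 1.261632.
Then: 47 * 1.261632 = 59.296704.
y - mu = 47 - 13.31 = 33.69.
D = 2(59.296704 - 33.69) = 51.213408, which rounds to 51.2134.

51.2134


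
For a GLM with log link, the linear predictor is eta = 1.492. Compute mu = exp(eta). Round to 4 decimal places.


The inverse log link gives:
mu = exp(1.492) = 4.4460.

4.4460


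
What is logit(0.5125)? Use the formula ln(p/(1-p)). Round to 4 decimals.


1 - p = 0.4875.
p/(1-p) = 1.0513.
logit = ln(1.0513) = 0.0500.

0.0500


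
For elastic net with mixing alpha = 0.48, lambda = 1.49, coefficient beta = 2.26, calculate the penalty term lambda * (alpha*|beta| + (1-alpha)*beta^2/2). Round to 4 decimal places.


Compute:
L1 = 0.48 * 2.26 = 1.0848.
L2 = 0.52 * 2.26^2 / 2 = 1.3280.
Penalty = 1.49 * (1.0848 + 1.3280) = 3.5950.

3.5950


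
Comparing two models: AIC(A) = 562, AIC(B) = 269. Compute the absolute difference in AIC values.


Absolute difference = |562 - 269| = 293.
The model with lower AIC (B) is preferred.

293


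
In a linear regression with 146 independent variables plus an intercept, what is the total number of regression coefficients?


Total coefficients = number of predictors + 1 (for the intercept).
= 146 + 1 = 147.

147


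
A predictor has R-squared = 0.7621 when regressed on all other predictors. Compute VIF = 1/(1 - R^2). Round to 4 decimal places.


Denominator: 1 - 0.7621 = 0.2379.
VIF = 1 / 0.2379 = 4.2034.

4.2034


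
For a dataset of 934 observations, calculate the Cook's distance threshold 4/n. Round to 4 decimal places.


Using the rule of thumb:
Threshold = 4 / 934 = 0.0043.

0.0043


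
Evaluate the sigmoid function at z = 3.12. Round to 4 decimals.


exp(-3.1200) = 0.0442.
1 + exp(-z) = 1.0442.
sigmoid = 1/1.0442 = 0.9577.

0.9577


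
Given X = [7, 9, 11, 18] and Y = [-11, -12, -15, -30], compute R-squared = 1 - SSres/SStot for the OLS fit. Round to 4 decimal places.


The fitted line is Y = 3.4545 + -1.8182*X.
SSres = 6.7273, SStot = 234.0000.
R^2 = 1 - SSres/SStot = 0.9713.

0.9713


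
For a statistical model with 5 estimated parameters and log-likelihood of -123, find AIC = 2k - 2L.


AIC = 2*5 - 2*(-123).
= 10 + 246 = 256.

256


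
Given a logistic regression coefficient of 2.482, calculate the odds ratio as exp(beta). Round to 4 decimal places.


The odds ratio is computed as:
OR = e^(2.482) = 11.9652.

11.9652


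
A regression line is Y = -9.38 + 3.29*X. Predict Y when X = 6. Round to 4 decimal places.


Substitute X = 6 into the equation:
Y = -9.38 + 3.29 * 6 = -9.38 + 19.7400 = 10.3600.

10.3600


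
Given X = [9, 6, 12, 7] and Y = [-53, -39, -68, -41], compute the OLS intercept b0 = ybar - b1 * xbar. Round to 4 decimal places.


Compute b1 = -5.0238 from the OLS formula.
With xbar = 8.5000 and ybar = -50.2500, the intercept is:
b0 = -50.2500 - -5.0238 * 8.5000 = -7.5476.

-7.5476


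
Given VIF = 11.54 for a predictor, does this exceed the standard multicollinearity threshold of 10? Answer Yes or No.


The threshold is 10.
VIF = 11.54 is >= 10.
Multicollinearity indication: Yes.

Yes


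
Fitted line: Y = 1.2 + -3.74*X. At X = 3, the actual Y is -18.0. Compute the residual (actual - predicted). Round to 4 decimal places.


Fitted value at X = 3 is yhat = 1.2 + -3.74*3 = -10.0200.
Residual = -18.0 - -10.0200 = -7.9800.

-7.9800


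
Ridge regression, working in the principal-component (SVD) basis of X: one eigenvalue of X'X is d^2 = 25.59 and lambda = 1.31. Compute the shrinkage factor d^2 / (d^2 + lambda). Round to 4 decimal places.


Compute the denominator: 25.59 + 1.31 = 26.9000.
Shrinkage factor = 25.59 / 26.9000 = 0.9513.

0.9513


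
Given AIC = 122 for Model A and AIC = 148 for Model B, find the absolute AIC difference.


Absolute difference = |122 - 148| = 26.
The model with lower AIC (A) is preferred.

26


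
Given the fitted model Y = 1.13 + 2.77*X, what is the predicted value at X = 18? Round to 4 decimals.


Plug X = 18 into Y = 1.13 + 2.77*X:
Y = 1.13 + 49.8600 = 50.9900.

50.9900


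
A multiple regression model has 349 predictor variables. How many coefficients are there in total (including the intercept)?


Each predictor gets one coefficient, plus one intercept.
Total parameters = 349 + 1 = 350.

350


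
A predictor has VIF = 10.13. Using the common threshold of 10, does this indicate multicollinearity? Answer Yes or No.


The threshold is 10.
VIF = 10.13 is >= 10.
Multicollinearity indication: Yes.

Yes


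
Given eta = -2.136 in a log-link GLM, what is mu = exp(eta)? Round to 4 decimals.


mu = exp(eta) = exp(-2.136).
= 0.1181.

0.1181


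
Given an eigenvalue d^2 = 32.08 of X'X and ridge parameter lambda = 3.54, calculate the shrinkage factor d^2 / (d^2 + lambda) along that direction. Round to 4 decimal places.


d^2 + lambda = 32.08 + 3.54 = 35.6200.
Shrinkage factor = 32.08/35.6200 = 0.9006.

0.9006


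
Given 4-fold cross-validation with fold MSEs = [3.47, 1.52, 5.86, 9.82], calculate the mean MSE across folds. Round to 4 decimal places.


Add all fold MSEs: 20.6700.
Divide by k = 4: 20.6700/4 = 5.1675.

5.1675


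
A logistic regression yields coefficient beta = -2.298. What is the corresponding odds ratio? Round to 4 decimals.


The odds ratio is computed as:
OR = e^(-2.298) = 0.1005.

0.1005


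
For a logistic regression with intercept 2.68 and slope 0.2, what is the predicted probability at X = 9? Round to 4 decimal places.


Compute z = 2.68 + (0.2)(9) = 4.4800.
exp(-z) = 0.0113.
P = 1/(1 + 0.0113) = 0.9888.

0.9888


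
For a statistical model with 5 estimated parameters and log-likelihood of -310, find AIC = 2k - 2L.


AIC = 2*5 - 2*(-310).
= 10 + 620 = 630.

630


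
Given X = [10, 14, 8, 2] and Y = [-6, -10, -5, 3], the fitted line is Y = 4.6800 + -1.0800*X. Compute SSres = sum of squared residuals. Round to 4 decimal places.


Predicted values from Y = 4.6800 + -1.0800*X.
Residuals: [0.1200, 0.4400, -1.0400, 0.4800].
SSres = 1.5200.

1.5200


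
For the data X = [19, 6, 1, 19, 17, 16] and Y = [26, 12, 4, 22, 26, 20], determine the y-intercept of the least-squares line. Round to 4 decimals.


The slope is b1 = 1.1034.
Sample means are xbar = 13.0000 and ybar = 18.3333.
Intercept: b0 = 18.3333 - (1.1034)(13.0000) = 3.9885.

3.9885


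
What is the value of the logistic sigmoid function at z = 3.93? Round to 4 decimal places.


Compute exp(-3.9300) = 0.0196.
Sigmoid = 1 / (1 + 0.0196) = 1 / 1.0196 = 0.9807.

0.9807


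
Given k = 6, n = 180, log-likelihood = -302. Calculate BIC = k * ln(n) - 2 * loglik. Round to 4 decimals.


Compute k*ln(n) = 6*ln(180) = 6*5.192957 = 31.157742.
Then -2*loglik = 604.
BIC = 31.157742 + 604 = 635.157742, which rounds to 635.1577.

635.1577


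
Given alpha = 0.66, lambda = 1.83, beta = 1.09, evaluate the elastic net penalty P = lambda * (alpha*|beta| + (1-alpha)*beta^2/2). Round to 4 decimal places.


Compute:
L1 = 0.66 * 1.09 = 0.7194.
L2 = 0.34 * 1.09^2 / 2 = 0.2020.
Penalty = 1.83 * (0.7194 + 0.2020) = 1.6861.

1.6861
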